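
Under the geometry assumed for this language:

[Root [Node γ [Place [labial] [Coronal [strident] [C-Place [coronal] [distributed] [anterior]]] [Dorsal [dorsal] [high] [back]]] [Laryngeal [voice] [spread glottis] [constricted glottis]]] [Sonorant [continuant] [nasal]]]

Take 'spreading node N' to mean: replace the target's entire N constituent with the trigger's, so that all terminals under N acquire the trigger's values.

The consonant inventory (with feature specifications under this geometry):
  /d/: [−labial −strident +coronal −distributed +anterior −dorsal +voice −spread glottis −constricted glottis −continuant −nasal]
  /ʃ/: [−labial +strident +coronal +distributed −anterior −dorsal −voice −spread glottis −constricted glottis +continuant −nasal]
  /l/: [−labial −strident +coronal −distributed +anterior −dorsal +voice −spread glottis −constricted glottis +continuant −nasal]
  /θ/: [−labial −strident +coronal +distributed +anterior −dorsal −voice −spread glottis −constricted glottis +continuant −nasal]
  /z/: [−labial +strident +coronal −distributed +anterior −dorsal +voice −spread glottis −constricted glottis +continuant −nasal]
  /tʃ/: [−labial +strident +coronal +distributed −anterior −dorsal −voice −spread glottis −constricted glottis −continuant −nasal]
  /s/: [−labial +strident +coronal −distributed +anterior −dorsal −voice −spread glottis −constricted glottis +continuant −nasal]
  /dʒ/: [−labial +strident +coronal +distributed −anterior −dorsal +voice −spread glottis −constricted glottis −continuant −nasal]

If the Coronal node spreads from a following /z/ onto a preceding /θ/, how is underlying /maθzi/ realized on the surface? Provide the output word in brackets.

Terminals under Coronal in this geometry: [strident], [coronal], [distributed], [anterior].
Spreading Coronal from /z/ onto /θ/ replaces those values with /z/'s: [+strident], [+coronal], [−distributed], [+anterior]. Features outside Coronal ([labial], [dorsal], [voice], …) stay as in /θ/.
The resulting bundle matches /s/ in the inventory; substituting it for /θ/ gives [maszi].

[maszi]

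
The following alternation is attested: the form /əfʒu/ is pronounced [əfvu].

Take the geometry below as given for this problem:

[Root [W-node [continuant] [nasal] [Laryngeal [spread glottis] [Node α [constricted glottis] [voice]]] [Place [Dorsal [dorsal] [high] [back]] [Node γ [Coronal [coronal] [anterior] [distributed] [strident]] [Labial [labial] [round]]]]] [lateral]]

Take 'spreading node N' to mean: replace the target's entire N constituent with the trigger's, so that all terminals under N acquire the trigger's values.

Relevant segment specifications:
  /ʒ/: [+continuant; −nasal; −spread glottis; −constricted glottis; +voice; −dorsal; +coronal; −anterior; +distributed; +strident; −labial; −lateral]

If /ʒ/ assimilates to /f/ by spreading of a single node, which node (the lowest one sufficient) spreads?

/ʒ/ and [v] differ in [labial], [round], [coronal], [anterior], [distributed], [strident]; every other specified feature is identical.
Tracing each changed feature up the tree, the paths first meet at Node γ; any lower node misses at least one of them.
If Node γ spreads, every terminal under it takes /f/'s value, producing [v] as observed.
[voice], a feature on which the two segments disagree outside Node γ, is unchanged — nothing dominating it spread, and Node γ is the minimal sufficient constituent.

Node γ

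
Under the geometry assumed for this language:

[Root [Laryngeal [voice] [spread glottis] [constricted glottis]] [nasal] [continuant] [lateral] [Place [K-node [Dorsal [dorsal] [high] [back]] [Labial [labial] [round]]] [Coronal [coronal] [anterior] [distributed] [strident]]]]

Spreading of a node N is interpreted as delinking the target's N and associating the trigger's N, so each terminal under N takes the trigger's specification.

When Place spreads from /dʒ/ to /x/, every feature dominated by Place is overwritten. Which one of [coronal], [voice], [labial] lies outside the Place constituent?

[voice]

Under this geometry, Place contains [dorsal], [high], [back], [labial], [round], [coronal], [anterior], [distributed], [strident].
Of the listed options, [labial], [coronal] are among these and would be overwritten by spreading Place.
[voice] is not within the Place subtree (it hangs from Laryngeal), so /x/'s [voice] value survives.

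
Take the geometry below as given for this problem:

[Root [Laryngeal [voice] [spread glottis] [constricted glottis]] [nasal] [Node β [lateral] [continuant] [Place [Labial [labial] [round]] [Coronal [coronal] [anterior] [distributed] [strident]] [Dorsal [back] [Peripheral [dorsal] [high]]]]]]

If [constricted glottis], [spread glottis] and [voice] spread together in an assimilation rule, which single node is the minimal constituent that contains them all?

[constricted glottis]: Root > Laryngeal > [constricted glottis].
[spread glottis]: Root > Laryngeal > [spread glottis].
[voice]: Root > Laryngeal > [voice].
These paths first converge at Laryngeal; no daughter of Laryngeal dominates all 3 features, so Laryngeal is the minimal constituent.

Laryngeal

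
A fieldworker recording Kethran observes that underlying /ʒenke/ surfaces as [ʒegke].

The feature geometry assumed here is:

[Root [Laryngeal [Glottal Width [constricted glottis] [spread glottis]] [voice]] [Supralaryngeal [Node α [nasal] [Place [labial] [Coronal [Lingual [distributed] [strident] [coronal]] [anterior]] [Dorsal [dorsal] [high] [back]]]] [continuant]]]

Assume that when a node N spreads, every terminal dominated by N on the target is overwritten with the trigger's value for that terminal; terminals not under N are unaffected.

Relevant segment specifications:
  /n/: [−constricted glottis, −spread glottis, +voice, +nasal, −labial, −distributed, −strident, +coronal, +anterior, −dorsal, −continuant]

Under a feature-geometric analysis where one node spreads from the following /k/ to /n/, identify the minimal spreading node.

Comparing /n/ with its surface form [g], the features that change are [nasal], [coronal], [anterior], [distributed], [strident], [dorsal], [high], [back].
In this geometry the lowest node dominating all of them is Node α: every daughter of Node α dominates only a proper subset, so no lower node suffices.
Delinking /n/'s Node α and associating /k/'s Node α gives precisely the feature bundle of [g].
[voice], a feature on which the two segments disagree outside Node α, is unchanged — nothing dominating it spread, and Node α is the minimal sufficient constituent.

Node α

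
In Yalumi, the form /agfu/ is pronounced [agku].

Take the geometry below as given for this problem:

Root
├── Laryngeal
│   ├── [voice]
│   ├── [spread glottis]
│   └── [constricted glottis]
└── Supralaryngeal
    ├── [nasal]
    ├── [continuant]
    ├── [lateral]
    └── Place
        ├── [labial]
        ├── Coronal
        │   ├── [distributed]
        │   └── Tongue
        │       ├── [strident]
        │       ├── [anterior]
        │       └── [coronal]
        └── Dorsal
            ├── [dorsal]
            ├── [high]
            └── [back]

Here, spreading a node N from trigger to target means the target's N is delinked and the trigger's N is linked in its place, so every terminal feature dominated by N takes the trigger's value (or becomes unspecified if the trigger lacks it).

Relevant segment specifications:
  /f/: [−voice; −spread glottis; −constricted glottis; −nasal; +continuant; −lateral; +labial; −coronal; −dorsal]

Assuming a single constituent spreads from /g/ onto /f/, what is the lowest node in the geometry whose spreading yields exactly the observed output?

Supralaryngeal

Feature comparison: [continuant], [labial], [dorsal], [high], [back] differ between /f/ and [k]; the remaining terminals match.
Tracing each changed feature up the tree, the paths first meet at Supralaryngeal; any lower node misses at least one of them.
If Supralaryngeal spreads, every terminal under it takes /g/'s value, producing [k] as observed.
Since [voice] is preserved even though /g/ disagrees there, no node above Supralaryngeal spread.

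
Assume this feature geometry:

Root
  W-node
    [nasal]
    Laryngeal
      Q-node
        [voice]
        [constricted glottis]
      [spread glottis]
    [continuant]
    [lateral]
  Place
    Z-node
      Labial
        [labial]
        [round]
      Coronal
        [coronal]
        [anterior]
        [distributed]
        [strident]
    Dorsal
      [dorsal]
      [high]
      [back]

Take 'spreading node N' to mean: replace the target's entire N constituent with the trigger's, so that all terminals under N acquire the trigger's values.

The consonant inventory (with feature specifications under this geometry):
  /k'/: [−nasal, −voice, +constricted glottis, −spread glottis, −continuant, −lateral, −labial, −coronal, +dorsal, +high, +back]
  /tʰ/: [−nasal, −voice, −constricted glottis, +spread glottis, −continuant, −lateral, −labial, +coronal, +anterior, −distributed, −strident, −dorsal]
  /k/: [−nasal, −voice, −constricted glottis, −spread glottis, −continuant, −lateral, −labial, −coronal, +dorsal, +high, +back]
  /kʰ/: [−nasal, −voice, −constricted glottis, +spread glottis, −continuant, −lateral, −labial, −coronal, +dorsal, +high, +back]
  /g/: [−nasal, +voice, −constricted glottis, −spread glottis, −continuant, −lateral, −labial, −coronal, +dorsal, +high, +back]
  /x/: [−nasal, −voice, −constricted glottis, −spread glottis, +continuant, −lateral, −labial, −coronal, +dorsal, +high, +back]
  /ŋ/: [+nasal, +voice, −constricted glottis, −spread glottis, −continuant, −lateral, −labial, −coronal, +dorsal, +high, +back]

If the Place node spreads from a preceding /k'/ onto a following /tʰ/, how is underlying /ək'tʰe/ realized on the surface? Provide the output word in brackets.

The Place node dominates the terminals [labial], [round], [coronal], [anterior], [distributed], [strident], [dorsal], [high], [back].
Spreading Place from /k'/ onto /tʰ/ replaces those values with /k'/'s: [−labial], [−coronal], [+dorsal], [+high], [+back]. Features outside Place ([nasal], [voice], [constricted glottis], …) stay as in /tʰ/.
Among the inventory, only /kʰ/ has exactly this specification, giving the surface form [ək'kʰe].

[ək'kʰe]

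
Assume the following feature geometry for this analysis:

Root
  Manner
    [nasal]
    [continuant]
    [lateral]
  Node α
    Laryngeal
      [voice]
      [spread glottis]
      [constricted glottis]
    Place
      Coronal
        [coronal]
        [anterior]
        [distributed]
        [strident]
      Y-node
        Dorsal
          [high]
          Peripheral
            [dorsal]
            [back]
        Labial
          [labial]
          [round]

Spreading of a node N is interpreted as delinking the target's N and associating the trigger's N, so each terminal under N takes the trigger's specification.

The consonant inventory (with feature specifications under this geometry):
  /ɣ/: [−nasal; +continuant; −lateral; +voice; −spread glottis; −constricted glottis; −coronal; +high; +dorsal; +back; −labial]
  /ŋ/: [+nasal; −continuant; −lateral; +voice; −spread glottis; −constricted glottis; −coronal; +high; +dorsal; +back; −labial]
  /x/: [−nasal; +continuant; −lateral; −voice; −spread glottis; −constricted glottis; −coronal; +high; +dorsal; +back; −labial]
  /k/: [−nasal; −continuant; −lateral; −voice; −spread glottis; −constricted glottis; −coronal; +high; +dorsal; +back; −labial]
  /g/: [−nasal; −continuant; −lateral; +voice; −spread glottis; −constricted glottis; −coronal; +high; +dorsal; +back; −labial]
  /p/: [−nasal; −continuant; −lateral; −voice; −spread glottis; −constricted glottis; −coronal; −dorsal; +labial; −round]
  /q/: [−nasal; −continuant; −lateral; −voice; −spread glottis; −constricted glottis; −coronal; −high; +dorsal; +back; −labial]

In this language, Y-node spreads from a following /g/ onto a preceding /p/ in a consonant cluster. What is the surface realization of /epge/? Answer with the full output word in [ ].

Y-node immediately or transitively dominates [high], [dorsal], [back], [labial], [round].
The target acquires /g/'s values for everything under Y-node — [+high], [+dorsal], [+back], [−labial] — while keeping its own [nasal], [continuant], [lateral], ….
The resulting bundle matches /k/ in the inventory; substituting it for /p/ gives [ekge].

[ekge]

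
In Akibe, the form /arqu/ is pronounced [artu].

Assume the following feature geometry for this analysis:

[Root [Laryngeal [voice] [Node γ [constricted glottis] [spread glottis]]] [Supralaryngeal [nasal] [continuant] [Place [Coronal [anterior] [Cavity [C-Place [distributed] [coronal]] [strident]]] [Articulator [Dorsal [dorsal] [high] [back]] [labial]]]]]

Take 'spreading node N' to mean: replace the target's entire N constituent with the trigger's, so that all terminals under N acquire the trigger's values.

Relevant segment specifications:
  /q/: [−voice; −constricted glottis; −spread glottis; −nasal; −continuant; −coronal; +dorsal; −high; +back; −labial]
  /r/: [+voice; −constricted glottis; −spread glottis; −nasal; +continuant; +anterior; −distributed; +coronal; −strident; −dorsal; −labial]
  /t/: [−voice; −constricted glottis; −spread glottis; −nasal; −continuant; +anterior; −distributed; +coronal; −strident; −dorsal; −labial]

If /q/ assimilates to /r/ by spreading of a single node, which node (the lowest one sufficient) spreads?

Place

The alternation /q/ → [t] changes [coronal], [anterior], [distributed], [strident], [dorsal], [high], [back] and nothing else.
Tracing each changed feature up the tree, the paths first meet at Place; any lower node misses at least one of them.
Spreading Place from /r/ overwrites each of those terminals with /r/'s values, yielding exactly [t].
Since [continuant] is preserved even though /r/ disagrees there, no node above Place spread.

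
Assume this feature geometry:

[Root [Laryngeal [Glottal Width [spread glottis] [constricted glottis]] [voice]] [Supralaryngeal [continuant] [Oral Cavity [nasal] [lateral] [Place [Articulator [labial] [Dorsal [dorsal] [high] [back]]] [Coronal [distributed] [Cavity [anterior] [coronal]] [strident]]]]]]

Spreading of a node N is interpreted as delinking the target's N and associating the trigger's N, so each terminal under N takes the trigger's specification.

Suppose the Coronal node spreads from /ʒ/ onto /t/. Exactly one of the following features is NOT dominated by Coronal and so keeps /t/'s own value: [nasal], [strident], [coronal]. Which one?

The terminals dominated by Coronal are [distributed], [anterior], [coronal], [strident].
Spreading Coronal replaces [coronal], [strident] with the trigger's values, since each sits inside the Coronal constituent.
[nasal] is not within the Coronal subtree (it hangs from Oral Cavity), so /t/'s [nasal] value survives.

[nasal]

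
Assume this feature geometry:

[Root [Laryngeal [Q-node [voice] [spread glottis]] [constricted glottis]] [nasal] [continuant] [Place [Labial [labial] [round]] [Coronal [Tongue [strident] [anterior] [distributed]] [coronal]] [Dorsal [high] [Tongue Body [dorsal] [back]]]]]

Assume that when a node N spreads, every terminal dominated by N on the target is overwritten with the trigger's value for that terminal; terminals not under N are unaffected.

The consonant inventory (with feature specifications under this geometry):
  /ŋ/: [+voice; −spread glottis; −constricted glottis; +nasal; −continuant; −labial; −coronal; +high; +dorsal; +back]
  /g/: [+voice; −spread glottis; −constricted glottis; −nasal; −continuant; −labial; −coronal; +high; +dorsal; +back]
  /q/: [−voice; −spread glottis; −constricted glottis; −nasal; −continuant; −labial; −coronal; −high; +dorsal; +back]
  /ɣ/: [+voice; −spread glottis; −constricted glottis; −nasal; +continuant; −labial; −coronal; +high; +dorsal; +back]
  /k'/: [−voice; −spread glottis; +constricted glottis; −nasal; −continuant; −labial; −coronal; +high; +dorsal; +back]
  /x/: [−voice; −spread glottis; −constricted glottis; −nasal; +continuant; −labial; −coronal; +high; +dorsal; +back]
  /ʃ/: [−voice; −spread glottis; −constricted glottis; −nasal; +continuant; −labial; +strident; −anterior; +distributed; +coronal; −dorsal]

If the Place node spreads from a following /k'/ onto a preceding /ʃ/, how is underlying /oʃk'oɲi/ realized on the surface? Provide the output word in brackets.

[oxk'oɲi]

The Place node dominates the terminals [labial], [round], [strident], [anterior], [distributed], [coronal], [high], [dorsal], [back].
Spreading Place from /k'/ onto /ʃ/ replaces those values with /k'/'s: [−labial], [−coronal], [+high], [+dorsal], [+back]. Features outside Place ([voice], [spread glottis], [constricted glottis], …) stay as in /ʃ/.
This feature bundle is that of [x], so /oʃk'oɲi/ surfaces as [oxk'oɲi].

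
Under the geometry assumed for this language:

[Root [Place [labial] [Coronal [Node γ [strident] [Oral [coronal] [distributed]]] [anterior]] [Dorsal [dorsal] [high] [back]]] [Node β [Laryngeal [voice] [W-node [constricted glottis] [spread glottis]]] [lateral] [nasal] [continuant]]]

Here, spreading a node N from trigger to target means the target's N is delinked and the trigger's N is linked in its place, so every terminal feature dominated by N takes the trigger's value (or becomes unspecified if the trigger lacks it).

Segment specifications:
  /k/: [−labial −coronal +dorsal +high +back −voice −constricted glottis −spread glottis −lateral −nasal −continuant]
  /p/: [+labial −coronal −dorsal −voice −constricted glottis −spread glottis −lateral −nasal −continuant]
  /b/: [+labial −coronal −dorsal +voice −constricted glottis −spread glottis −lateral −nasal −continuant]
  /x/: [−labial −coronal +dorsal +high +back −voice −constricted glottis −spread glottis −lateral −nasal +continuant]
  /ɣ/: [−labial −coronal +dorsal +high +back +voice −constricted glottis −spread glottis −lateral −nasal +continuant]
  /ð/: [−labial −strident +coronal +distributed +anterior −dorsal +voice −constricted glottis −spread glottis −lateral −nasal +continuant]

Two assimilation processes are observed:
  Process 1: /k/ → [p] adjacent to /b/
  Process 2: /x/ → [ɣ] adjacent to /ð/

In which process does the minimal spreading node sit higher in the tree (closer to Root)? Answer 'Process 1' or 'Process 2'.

Process 1: the features that change are [labial], [dorsal], [high], [back]; the minimal node is Place (depth 1).
Process 2 alters [voice]; the lowest dominating node is [voice] (depth 3 from Root).
Place is closer to Root than [voice], so Process 1 spreads the higher node.

Process 1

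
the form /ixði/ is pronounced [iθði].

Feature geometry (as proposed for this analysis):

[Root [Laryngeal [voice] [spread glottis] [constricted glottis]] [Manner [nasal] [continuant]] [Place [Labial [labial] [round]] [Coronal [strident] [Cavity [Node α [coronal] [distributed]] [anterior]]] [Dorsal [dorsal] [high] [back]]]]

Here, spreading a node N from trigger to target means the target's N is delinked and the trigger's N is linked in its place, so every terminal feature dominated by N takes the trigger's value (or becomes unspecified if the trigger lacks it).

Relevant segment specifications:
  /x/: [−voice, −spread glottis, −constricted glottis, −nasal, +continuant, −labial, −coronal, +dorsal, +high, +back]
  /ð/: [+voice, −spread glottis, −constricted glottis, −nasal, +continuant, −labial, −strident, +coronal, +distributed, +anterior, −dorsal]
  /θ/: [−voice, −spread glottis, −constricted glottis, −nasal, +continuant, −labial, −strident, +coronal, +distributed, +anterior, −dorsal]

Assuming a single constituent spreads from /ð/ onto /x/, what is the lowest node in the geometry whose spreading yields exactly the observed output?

Feature comparison: [coronal], [anterior], [distributed], [strident], [dorsal], [high], [back] differ between /x/ and [θ]; the remaining terminals match.
Tracing each changed feature up the tree, the paths first meet at Place; any lower node misses at least one of them.
If Place spreads, every terminal under it takes /ð/'s value, producing [θ] as observed.
Had Root spread, [voice] would have taken /ð/'s value; it stays as in /x/, confirming the spreading constituent is exactly Place.

Place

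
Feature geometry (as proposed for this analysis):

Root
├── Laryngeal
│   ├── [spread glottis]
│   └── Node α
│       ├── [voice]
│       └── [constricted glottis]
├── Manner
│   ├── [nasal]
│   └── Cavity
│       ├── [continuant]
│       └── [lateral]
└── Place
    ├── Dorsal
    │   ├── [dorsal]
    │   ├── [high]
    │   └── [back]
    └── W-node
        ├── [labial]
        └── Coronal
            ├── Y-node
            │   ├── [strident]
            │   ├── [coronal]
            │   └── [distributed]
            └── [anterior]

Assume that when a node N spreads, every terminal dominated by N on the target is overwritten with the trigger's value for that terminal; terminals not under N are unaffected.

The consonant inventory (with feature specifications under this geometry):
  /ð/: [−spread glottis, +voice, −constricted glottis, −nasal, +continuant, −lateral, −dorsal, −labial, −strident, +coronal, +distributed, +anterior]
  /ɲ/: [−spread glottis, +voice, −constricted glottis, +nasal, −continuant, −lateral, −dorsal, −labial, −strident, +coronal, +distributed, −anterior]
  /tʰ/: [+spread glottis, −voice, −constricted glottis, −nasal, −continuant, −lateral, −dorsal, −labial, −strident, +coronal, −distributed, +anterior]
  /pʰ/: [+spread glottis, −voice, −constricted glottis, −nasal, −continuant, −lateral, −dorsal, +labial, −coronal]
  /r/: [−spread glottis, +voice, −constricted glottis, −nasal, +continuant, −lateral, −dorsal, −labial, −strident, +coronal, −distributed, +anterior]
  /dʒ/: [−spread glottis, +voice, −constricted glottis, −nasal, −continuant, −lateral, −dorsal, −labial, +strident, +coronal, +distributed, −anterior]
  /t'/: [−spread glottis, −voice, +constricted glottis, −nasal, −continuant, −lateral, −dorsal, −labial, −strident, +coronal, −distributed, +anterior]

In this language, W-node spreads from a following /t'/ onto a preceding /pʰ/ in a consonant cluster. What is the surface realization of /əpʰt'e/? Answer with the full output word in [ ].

[ətʰt'e]

W-node immediately or transitively dominates [labial], [strident], [coronal], [distributed], [anterior].
The target acquires /t'/'s values for everything under W-node — [−labial], [−strident], [+coronal], [−distributed], [+anterior] — while keeping its own [spread glottis], [voice], [constricted glottis], ….
Among the inventory, only /tʰ/ has exactly this specification, giving the surface form [ətʰt'e].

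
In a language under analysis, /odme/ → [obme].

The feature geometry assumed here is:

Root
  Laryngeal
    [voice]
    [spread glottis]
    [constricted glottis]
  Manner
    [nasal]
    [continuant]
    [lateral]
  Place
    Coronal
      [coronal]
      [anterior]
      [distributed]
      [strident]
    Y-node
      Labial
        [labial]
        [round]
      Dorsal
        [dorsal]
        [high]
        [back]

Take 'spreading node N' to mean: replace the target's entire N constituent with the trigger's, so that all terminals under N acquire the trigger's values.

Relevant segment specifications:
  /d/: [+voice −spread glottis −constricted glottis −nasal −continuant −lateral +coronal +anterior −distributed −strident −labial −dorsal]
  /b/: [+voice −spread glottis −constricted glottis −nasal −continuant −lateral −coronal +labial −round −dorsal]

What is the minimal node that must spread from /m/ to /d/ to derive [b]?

Place

Feature comparison: [labial], [round], [coronal], [anterior], [distributed], [strident] differ between /d/ and [b]; the remaining terminals match.
In this geometry the lowest node dominating all of them is Place: every daughter of Place dominates only a proper subset, so no lower node suffices.
Spreading Place from /m/ overwrites each of those terminals with /m/'s values, yielding exactly [b].
Had Root spread, [nasal] would have taken /m/'s value; it stays as in /d/, confirming the spreading constituent is exactly Place.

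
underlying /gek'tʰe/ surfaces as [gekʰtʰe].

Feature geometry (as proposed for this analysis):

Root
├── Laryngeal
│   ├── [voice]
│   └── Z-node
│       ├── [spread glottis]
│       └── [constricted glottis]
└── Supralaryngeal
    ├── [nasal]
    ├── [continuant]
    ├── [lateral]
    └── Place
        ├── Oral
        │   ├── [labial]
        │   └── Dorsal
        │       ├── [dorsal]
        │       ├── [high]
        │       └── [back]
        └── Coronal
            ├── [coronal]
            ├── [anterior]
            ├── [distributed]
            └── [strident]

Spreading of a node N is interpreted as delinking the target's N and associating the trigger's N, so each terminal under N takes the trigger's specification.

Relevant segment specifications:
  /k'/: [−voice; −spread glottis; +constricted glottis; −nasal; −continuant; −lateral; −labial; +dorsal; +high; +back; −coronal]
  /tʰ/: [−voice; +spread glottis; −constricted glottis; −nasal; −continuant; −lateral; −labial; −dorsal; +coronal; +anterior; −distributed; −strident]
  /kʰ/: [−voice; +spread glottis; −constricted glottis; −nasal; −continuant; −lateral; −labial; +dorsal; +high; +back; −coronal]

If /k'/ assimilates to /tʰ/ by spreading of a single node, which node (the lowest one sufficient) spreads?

Z-node

Comparing /k'/ with its surface form [kʰ], the features that change are [spread glottis], [constricted glottis].
Tracing each changed feature up the tree, the paths first meet at Z-node; any lower node misses at least one of them.
If Z-node spreads, every terminal under it takes /tʰ/'s value, producing [kʰ] as observed.
[dorsal], [coronal] stay as in /k'/ although /tʰ/ differs there, so no node dominating them spread; among the remaining candidates Z-node is the lowest that derives the output.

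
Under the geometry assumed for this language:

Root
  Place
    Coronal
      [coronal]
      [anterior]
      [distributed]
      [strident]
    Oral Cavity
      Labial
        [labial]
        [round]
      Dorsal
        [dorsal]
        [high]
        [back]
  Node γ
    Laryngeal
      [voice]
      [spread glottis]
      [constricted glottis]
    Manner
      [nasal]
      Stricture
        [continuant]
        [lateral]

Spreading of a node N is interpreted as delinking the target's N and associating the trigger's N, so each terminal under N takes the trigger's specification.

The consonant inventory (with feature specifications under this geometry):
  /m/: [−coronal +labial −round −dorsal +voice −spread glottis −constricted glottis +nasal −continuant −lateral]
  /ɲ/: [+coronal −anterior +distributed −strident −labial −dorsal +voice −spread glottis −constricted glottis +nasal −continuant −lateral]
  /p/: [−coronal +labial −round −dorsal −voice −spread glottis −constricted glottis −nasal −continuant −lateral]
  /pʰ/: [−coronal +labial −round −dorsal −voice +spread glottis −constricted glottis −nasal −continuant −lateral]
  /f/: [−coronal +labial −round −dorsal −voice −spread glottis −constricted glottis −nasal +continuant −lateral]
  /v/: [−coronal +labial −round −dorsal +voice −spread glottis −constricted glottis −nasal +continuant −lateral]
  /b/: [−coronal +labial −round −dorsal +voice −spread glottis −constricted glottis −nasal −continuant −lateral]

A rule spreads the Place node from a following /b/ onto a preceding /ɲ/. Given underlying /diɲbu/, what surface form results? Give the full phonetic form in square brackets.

Place immediately or transitively dominates [coronal], [anterior], [distributed], [strident], [labial], [round], [dorsal], [high], [back].
Spreading Place from /b/ onto /ɲ/ replaces those values with /b/'s: [−coronal], [+labial], [−round], [−dorsal]. Features outside Place ([voice], [spread glottis], [constricted glottis], …) stay as in /ɲ/.
The resulting bundle matches /m/ in the inventory; substituting it for /ɲ/ gives [dimbu].

[dimbu]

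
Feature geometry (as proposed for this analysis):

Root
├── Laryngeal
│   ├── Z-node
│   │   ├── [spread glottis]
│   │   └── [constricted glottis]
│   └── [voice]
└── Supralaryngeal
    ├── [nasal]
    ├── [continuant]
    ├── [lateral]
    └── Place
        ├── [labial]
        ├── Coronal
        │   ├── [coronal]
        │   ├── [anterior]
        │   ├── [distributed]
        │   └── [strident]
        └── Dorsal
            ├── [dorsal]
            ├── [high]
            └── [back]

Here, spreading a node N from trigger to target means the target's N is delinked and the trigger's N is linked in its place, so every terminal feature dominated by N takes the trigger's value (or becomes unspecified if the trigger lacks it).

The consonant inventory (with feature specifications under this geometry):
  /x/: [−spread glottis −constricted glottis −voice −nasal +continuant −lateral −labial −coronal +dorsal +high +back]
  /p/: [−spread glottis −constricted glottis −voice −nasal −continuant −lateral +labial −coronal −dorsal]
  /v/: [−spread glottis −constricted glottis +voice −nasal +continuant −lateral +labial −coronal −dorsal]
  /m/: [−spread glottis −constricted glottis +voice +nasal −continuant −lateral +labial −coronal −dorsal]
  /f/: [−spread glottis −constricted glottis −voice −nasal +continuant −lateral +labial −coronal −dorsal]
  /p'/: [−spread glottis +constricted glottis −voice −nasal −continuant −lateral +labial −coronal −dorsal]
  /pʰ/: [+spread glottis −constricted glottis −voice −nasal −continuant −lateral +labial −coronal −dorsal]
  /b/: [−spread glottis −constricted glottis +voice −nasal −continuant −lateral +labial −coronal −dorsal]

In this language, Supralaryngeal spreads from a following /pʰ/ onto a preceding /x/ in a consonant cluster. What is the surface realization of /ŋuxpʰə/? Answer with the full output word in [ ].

[ŋuppʰə]

Supralaryngeal immediately or transitively dominates [nasal], [continuant], [lateral], [labial], [coronal], [anterior], [distributed], [strident], [dorsal], [high], [back].
Spreading Supralaryngeal from /pʰ/ onto /x/ replaces those values with /pʰ/'s: [−nasal], [−continuant], [−lateral], [+labial], [−coronal], [−dorsal]. Features outside Supralaryngeal ([spread glottis], [constricted glottis], [voice]) stay as in /x/.
Among the inventory, only /p/ has exactly this specification, giving the surface form [ŋuppʰə].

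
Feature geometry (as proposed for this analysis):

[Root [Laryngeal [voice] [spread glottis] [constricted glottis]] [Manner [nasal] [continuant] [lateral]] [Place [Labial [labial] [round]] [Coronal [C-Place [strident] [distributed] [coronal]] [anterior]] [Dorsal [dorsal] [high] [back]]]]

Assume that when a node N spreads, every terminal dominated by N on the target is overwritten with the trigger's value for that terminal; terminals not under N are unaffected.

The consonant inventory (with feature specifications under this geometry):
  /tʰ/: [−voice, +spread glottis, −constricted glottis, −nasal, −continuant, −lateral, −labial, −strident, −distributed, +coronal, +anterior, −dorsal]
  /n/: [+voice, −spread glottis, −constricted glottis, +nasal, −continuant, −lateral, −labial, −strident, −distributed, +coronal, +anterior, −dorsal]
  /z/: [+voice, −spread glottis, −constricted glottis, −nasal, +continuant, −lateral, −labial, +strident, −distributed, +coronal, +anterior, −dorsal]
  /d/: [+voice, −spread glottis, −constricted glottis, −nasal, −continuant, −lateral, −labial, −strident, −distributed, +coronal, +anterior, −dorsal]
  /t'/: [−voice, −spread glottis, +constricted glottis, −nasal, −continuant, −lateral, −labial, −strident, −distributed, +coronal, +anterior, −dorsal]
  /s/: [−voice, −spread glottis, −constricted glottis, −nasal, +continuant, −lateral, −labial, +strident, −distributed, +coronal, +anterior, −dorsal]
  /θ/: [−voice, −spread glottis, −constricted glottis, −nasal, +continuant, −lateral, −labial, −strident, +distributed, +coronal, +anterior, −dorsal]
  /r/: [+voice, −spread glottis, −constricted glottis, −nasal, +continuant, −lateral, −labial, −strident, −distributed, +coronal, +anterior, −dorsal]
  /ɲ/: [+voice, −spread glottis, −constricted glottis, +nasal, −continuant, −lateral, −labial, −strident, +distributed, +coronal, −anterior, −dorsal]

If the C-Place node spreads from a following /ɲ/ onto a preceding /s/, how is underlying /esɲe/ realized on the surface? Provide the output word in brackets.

[eθɲe]

Terminals under C-Place in this geometry: [strident], [distributed], [coronal].
The target acquires /ɲ/'s values for everything under C-Place — [−strident], [+distributed], [+coronal] — while keeping its own [voice], [spread glottis], [constricted glottis], ….
Among the inventory, only /θ/ has exactly this specification, giving the surface form [eθɲe].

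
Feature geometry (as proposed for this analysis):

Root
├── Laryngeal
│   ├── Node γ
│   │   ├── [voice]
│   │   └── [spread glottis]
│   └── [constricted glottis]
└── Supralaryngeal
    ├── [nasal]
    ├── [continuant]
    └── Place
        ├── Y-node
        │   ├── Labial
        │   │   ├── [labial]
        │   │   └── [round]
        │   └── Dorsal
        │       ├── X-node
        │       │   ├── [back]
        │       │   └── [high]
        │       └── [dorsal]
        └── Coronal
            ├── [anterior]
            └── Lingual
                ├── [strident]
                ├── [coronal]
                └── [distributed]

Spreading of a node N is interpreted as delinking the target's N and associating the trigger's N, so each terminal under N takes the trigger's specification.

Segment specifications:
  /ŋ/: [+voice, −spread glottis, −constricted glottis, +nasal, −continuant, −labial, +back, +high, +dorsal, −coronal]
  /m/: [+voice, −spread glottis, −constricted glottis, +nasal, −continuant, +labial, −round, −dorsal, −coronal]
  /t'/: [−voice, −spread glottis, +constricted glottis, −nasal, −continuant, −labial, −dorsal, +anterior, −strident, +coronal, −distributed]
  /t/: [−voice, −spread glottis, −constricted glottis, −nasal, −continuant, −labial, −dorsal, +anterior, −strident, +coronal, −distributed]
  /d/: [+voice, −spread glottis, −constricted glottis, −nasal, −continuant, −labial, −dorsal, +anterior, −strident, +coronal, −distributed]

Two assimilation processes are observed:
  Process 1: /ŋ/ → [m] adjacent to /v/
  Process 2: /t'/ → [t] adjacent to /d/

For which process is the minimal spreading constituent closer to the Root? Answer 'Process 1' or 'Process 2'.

Process 1 alters [labial], [round], [dorsal], [high], [back]; the lowest common ancestor is Y-node (depth 3 from Root).
Process 2: the feature that changes is [constricted glottis]; the minimal node is [constricted glottis] (depth 2).
[constricted glottis] (depth 2) sits above Y-node (depth 3), making Process 2 the one with the higher spreading node.

Process 2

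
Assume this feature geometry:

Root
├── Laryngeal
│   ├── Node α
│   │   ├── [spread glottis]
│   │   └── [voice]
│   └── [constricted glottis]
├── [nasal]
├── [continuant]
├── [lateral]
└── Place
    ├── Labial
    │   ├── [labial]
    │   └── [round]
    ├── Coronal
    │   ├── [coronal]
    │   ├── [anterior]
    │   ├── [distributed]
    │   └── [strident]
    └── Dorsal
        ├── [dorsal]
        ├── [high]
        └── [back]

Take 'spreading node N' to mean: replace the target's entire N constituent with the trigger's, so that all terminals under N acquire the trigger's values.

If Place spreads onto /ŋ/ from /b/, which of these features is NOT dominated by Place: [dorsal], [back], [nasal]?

Under this geometry, Place contains [labial], [round], [coronal], [anterior], [distributed], [strident], [dorsal], [high], [back].
Of the listed options, [dorsal], [back] are among these and would be overwritten by spreading Place.
But [nasal] is a dependent of Root, outside Place; it is therefore untouched by the spreading.

[nasal]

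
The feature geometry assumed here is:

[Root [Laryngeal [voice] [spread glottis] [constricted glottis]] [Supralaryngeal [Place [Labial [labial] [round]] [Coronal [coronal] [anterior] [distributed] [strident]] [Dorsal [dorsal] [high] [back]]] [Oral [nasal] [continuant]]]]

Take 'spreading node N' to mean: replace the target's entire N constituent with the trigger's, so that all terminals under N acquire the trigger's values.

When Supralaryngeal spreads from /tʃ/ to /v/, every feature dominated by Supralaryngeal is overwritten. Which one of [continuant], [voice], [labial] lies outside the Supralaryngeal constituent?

[voice]

Under this geometry, Supralaryngeal contains [labial], [round], [coronal], [anterior], [distributed], [strident], [dorsal], [high], [back], [nasal], [continuant].
[labial], [continuant] all lie under Supralaryngeal, so they are overwritten when Supralaryngeal spreads.
[voice] attaches under Laryngeal, not under Supralaryngeal, so /v/ retains its own value for [voice].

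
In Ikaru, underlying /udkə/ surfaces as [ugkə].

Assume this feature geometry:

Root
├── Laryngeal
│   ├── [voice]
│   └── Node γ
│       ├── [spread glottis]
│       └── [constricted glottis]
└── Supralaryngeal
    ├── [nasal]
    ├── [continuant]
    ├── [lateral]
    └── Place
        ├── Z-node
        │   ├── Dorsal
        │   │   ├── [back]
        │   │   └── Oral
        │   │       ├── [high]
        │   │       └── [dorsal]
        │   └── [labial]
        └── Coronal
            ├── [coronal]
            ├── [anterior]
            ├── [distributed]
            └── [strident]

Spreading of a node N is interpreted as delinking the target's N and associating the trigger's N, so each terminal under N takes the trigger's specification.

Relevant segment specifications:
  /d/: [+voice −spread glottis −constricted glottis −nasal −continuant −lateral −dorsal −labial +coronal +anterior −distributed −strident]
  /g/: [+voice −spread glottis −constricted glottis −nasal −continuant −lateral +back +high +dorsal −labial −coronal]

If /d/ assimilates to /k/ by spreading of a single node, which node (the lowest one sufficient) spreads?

Place

The alternation /d/ → [g] changes [coronal], [anterior], [distributed], [strident], [dorsal], [high], [back] and nothing else.
In this geometry the lowest node dominating all of them is Place: every daughter of Place dominates only a proper subset, so no lower node suffices.
Spreading Place from /k/ overwrites each of those terminals with /k/'s values, yielding exactly [g].
[voice] stays as in /d/ although /k/ differs there, so no node dominating it spread; among the remaining candidates Place is the lowest that derives the output.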